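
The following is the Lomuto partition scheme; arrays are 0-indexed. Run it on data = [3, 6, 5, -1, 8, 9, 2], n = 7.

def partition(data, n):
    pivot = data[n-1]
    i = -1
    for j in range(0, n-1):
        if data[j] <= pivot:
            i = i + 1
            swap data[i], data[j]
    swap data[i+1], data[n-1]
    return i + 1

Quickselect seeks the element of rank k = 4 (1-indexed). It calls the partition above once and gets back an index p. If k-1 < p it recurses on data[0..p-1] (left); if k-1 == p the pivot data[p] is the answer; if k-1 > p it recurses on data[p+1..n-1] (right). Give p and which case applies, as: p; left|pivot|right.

pivot=2, i=-1
j=0: 3>2, skip
j=1: 6>2, skip
j=2: 5>2, skip
j=3: -1≤2, i=0, swap(0,3) ⇒ [-1, 6, 5, 3, 8, 9, 2]
j=4: 8>2, skip
j=5: 9>2, skip
swap(1,6) ⇒ [-1, 2, 5, 3, 8, 9, 6]; return 1
p = 1; k-1 = 3 > 1 ⇒ right

1; right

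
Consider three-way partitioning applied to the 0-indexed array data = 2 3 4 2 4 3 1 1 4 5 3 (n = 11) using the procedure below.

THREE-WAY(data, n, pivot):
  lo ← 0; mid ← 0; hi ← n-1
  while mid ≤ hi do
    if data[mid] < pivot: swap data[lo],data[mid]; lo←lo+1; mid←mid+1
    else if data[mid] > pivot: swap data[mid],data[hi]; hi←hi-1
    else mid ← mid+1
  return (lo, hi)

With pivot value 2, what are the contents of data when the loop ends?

1 1 2 2 3 4 4 4 5 3 3

pivot = 2; lo=0, mid=0, hi=10
data[mid]=2=2: mid=1
data[mid]=3>2: swap data[1],data[10]; hi=9 → 2 3 4 2 4 3 1 1 4 5 3
data[mid]=3>2: swap data[1],data[9]; hi=8 → 2 5 4 2 4 3 1 1 4 3 3
data[mid]=5>2: swap data[1],data[8]; hi=7 → 2 4 4 2 4 3 1 1 5 3 3
data[mid]=4>2: swap data[1],data[7]; hi=6 → 2 1 4 2 4 3 1 4 5 3 3
data[mid]=1<2: swap data[0],data[1]; lo=1,mid=2 → 1 2 4 2 4 3 1 4 5 3 3
data[mid]=4>2: swap data[2],data[6]; hi=5 → 1 2 1 2 4 3 4 4 5 3 3
data[mid]=1<2: swap data[1],data[2]; lo=2,mid=3 → 1 1 2 2 4 3 4 4 5 3 3
data[mid]=2=2: mid=4
data[mid]=4>2: swap data[4],data[5]; hi=4 → 1 1 2 2 3 4 4 4 5 3 3
data[mid]=3>2: swap data[4],data[4]; hi=3 → 1 1 2 2 3 4 4 4 5 3 3
end: lo=2, hi=3; data = 1 1 2 2 3 4 4 4 5 3 3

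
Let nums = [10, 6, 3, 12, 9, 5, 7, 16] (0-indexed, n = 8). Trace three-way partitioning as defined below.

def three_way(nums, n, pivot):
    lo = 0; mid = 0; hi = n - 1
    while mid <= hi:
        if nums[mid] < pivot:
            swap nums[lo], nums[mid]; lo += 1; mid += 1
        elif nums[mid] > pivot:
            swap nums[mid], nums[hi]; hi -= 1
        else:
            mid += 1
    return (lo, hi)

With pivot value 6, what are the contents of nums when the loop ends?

pivot = 6; lo=0, mid=0, hi=7
nums[mid]=10>6: swap nums[0],nums[7]; hi=6 → [16, 6, 3, 12, 9, 5, 7, 10]
nums[mid]=16>6: swap nums[0],nums[6]; hi=5 → [7, 6, 3, 12, 9, 5, 16, 10]
nums[mid]=7>6: swap nums[0],nums[5]; hi=4 → [5, 6, 3, 12, 9, 7, 16, 10]
nums[mid]=5<6: swap nums[0],nums[0]; lo=1,mid=1 → [5, 6, 3, 12, 9, 7, 16, 10]
nums[mid]=6=6: mid=2
nums[mid]=3<6: swap nums[1],nums[2]; lo=2,mid=3 → [5, 3, 6, 12, 9, 7, 16, 10]
nums[mid]=12>6: swap nums[3],nums[4]; hi=3 → [5, 3, 6, 9, 12, 7, 16, 10]
nums[mid]=9>6: swap nums[3],nums[3]; hi=2 → [5, 3, 6, 9, 12, 7, 16, 10]
end: lo=2, hi=2; nums = [5, 3, 6, 9, 12, 7, 16, 10]

[5, 3, 6, 9, 12, 7, 16, 10]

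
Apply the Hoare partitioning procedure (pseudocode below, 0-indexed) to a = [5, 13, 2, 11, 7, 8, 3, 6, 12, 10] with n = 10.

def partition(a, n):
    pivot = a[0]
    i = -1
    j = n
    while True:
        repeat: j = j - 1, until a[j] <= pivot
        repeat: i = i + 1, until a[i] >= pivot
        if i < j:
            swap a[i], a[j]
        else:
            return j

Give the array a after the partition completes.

pivot=5
j stops at 6 (3), i stops at 0 (5); swap ⇒ [3, 13, 2, 11, 7, 8, 5, 6, 12, 10]
j stops at 2 (2), i stops at 1 (13); swap ⇒ [3, 2, 13, 11, 7, 8, 5, 6, 12, 10]
j stops at 1, i stops at 2; i≥j ⇒ return 1. a=[3, 2, 13, 11, 7, 8, 5, 6, 12, 10]

[3, 2, 13, 11, 7, 8, 5, 6, 12, 10]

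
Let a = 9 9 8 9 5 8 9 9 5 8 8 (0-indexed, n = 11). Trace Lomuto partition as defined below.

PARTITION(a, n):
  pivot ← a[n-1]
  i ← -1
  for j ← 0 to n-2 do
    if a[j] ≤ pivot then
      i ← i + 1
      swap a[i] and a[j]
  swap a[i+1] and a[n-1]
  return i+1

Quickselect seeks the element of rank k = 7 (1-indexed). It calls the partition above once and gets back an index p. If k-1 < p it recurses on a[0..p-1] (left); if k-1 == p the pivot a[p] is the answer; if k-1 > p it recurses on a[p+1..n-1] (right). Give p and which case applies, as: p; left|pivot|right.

5; right

pivot = a[10] = 8; i = -1
j=0: a[0]=9 > 8 → no swap
j=1: a[1]=9 > 8 → no swap
j=2: a[2]=8 ≤ 8 → i=0, swap a[0],a[2] → 8 9 9 9 5 8 9 9 5 8 8
j=3: a[3]=9 > 8 → no swap
j=4: a[4]=5 ≤ 8 → i=1, swap a[1],a[4] → 8 5 9 9 9 8 9 9 5 8 8
j=5: a[5]=8 ≤ 8 → i=2, swap a[2],a[5] → 8 5 8 9 9 9 9 9 5 8 8
j=6: a[6]=9 > 8 → no swap
j=7: a[7]=9 > 8 → no swap
j=8: a[8]=5 ≤ 8 → i=3, swap a[3],a[8] → 8 5 8 5 9 9 9 9 9 8 8
j=9: a[9]=8 ≤ 8 → i=4, swap a[4],a[9] → 8 5 8 5 8 9 9 9 9 9 8
final swap a[5],a[10] → 8 5 8 5 8 8 9 9 9 9 9; return 5
p = 5; k-1 = 6 > 5 ⇒ right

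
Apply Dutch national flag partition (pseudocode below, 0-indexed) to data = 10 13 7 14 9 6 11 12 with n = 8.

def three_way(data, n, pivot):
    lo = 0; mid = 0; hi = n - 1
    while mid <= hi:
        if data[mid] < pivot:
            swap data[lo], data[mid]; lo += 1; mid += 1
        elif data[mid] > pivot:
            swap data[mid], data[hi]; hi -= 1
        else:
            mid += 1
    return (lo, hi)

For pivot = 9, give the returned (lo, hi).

(2, 2)

lo=0 mid=0 hi=7
10>9: swap(0,7), hi=6 ⇒ 12 13 7 14 9 6 11 10
12>9: swap(0,6), hi=5 ⇒ 11 13 7 14 9 6 12 10
11>9: swap(0,5), hi=4 ⇒ 6 13 7 14 9 11 12 10
6<9: swap(0,0), lo=1 mid=1 ⇒ 6 13 7 14 9 11 12 10
13>9: swap(1,4), hi=3 ⇒ 6 9 7 14 13 11 12 10
9=9: mid=2
7<9: swap(1,2), lo=2 mid=3 ⇒ 6 7 9 14 13 11 12 10
14>9: swap(3,3), hi=2 ⇒ 6 7 9 14 13 11 12 10
done. lo=2 hi=2; data=6 7 9 14 13 11 12 10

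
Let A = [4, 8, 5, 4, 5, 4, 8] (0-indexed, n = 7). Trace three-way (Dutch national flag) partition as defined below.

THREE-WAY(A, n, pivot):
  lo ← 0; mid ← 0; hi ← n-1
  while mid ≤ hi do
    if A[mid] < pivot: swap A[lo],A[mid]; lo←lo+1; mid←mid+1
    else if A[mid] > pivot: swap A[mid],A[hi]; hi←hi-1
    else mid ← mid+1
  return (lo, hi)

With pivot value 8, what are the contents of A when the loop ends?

[4, 5, 4, 5, 4, 8, 8]

lo=0 mid=0 hi=6
4<8: swap(0,0), lo=1 mid=1 ⇒ [4, 8, 5, 4, 5, 4, 8]
8=8: mid=2
5<8: swap(1,2), lo=2 mid=3 ⇒ [4, 5, 8, 4, 5, 4, 8]
4<8: swap(2,3), lo=3 mid=4 ⇒ [4, 5, 4, 8, 5, 4, 8]
5<8: swap(3,4), lo=4 mid=5 ⇒ [4, 5, 4, 5, 8, 4, 8]
4<8: swap(4,5), lo=5 mid=6 ⇒ [4, 5, 4, 5, 4, 8, 8]
8=8: mid=7
done. lo=5 hi=6; A=[4, 5, 4, 5, 4, 8, 8]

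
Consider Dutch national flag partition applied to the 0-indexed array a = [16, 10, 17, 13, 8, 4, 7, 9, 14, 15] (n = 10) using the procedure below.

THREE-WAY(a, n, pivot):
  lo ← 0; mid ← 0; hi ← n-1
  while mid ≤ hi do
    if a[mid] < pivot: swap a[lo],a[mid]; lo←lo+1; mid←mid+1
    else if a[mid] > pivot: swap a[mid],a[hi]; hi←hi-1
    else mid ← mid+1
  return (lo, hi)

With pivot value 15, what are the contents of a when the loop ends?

pivot = 15; lo=0, mid=0, hi=9
a[mid]=16>15: swap a[0],a[9]; hi=8 → [15, 10, 17, 13, 8, 4, 7, 9, 14, 16]
a[mid]=15=15: mid=1
a[mid]=10<15: swap a[0],a[1]; lo=1,mid=2 → [10, 15, 17, 13, 8, 4, 7, 9, 14, 16]
a[mid]=17>15: swap a[2],a[8]; hi=7 → [10, 15, 14, 13, 8, 4, 7, 9, 17, 16]
a[mid]=14<15: swap a[1],a[2]; lo=2,mid=3 → [10, 14, 15, 13, 8, 4, 7, 9, 17, 16]
a[mid]=13<15: swap a[2],a[3]; lo=3,mid=4 → [10, 14, 13, 15, 8, 4, 7, 9, 17, 16]
a[mid]=8<15: swap a[3],a[4]; lo=4,mid=5 → [10, 14, 13, 8, 15, 4, 7, 9, 17, 16]
a[mid]=4<15: swap a[4],a[5]; lo=5,mid=6 → [10, 14, 13, 8, 4, 15, 7, 9, 17, 16]
a[mid]=7<15: swap a[5],a[6]; lo=6,mid=7 → [10, 14, 13, 8, 4, 7, 15, 9, 17, 16]
a[mid]=9<15: swap a[6],a[7]; lo=7,mid=8 → [10, 14, 13, 8, 4, 7, 9, 15, 17, 16]
end: lo=7, hi=7; a = [10, 14, 13, 8, 4, 7, 9, 15, 17, 16]

[10, 14, 13, 8, 4, 7, 9, 15, 17, 16]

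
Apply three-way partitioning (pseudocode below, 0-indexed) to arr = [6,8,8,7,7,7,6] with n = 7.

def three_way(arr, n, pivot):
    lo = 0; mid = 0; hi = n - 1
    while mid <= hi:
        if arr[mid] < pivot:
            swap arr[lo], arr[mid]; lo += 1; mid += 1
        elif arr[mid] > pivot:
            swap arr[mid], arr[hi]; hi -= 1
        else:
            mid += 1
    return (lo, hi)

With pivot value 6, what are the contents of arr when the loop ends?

[6,6,7,7,7,8,8]

pivot = 6; lo=0, mid=0, hi=6
arr[mid]=6=6: mid=1
arr[mid]=8>6: swap arr[1],arr[6]; hi=5 → [6,6,8,7,7,7,8]
arr[mid]=6=6: mid=2
arr[mid]=8>6: swap arr[2],arr[5]; hi=4 → [6,6,7,7,7,8,8]
arr[mid]=7>6: swap arr[2],arr[4]; hi=3 → [6,6,7,7,7,8,8]
arr[mid]=7>6: swap arr[2],arr[3]; hi=2 → [6,6,7,7,7,8,8]
arr[mid]=7>6: swap arr[2],arr[2]; hi=1 → [6,6,7,7,7,8,8]
end: lo=0, hi=1; arr = [6,6,7,7,7,8,8]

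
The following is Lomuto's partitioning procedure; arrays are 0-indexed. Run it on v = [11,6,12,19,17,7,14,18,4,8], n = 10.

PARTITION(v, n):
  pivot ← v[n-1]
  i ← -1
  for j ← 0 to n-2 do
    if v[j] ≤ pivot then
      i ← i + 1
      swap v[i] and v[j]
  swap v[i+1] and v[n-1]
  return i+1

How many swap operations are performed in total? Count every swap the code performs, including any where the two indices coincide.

4

pivot=8, i=-1
j=0: 11>8, skip
j=1: 6≤8, i=0, swap(0,1) ⇒ [6,11,12,19,17,7,14,18,4,8]
j=2: 12>8, skip
j=3: 19>8, skip
j=4: 17>8, skip
j=5: 7≤8, i=1, swap(1,5) ⇒ [6,7,12,19,17,11,14,18,4,8]
j=6: 14>8, skip
j=7: 18>8, skip
j=8: 4≤8, i=2, swap(2,8) ⇒ [6,7,4,19,17,11,14,18,12,8]
swap(3,9) ⇒ [6,7,4,8,17,11,14,18,12,19]; return 3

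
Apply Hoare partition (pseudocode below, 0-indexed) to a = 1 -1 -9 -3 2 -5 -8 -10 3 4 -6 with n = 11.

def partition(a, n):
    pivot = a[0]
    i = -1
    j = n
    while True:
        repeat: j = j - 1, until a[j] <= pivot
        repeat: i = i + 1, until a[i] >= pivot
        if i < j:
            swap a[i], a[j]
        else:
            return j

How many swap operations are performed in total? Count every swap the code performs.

pivot = a[0] = 1; i = -1, j = 11
j→10 (a[10]=-6≤1), i→0 (a[0]=1≥1); i<j, swap → -6 -1 -9 -3 2 -5 -8 -10 3 4 1
j→7 (a[7]=-10≤1), i→4 (a[4]=2≥1); i<j, swap → -6 -1 -9 -3 -10 -5 -8 2 3 4 1
j→6, i→7; i≥j, return j=6. a = -6 -1 -9 -3 -10 -5 -8 2 3 4 1

2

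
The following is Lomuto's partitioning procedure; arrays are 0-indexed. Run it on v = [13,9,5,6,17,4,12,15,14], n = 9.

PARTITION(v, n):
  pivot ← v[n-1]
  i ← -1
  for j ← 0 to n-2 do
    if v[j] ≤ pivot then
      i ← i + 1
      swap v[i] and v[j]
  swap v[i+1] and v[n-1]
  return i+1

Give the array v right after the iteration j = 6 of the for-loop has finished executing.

pivot=14, i=-1
j=0: 13≤14, i=0, swap(0,0) ⇒ [13,9,5,6,17,4,12,15,14]
j=1: 9≤14, i=1, swap(1,1) ⇒ [13,9,5,6,17,4,12,15,14]
j=2: 5≤14, i=2, swap(2,2) ⇒ [13,9,5,6,17,4,12,15,14]
j=3: 6≤14, i=3, swap(3,3) ⇒ [13,9,5,6,17,4,12,15,14]
j=4: 17>14, skip
j=5: 4≤14, i=4, swap(4,5) ⇒ [13,9,5,6,4,17,12,15,14]
j=6: 12≤14, i=5, swap(5,6) ⇒ [13,9,5,6,4,12,17,15,14]
(after j=6) v = [13,9,5,6,4,12,17,15,14]

[13,9,5,6,4,12,17,15,14]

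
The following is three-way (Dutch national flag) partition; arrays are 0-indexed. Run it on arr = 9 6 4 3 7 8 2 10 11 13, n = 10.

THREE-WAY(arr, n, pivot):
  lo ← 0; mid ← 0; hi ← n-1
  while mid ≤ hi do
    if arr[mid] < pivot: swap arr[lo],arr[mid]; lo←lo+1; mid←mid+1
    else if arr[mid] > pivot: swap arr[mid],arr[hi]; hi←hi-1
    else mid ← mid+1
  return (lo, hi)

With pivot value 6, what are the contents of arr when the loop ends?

lo=0 mid=0 hi=9
9>6: swap(0,9), hi=8 ⇒ 13 6 4 3 7 8 2 10 11 9
13>6: swap(0,8), hi=7 ⇒ 11 6 4 3 7 8 2 10 13 9
11>6: swap(0,7), hi=6 ⇒ 10 6 4 3 7 8 2 11 13 9
10>6: swap(0,6), hi=5 ⇒ 2 6 4 3 7 8 10 11 13 9
2<6: swap(0,0), lo=1 mid=1 ⇒ 2 6 4 3 7 8 10 11 13 9
6=6: mid=2
4<6: swap(1,2), lo=2 mid=3 ⇒ 2 4 6 3 7 8 10 11 13 9
3<6: swap(2,3), lo=3 mid=4 ⇒ 2 4 3 6 7 8 10 11 13 9
7>6: swap(4,5), hi=4 ⇒ 2 4 3 6 8 7 10 11 13 9
8>6: swap(4,4), hi=3 ⇒ 2 4 3 6 8 7 10 11 13 9
done. lo=3 hi=3; arr=2 4 3 6 8 7 10 11 13 9

2 4 3 6 8 7 10 11 13 9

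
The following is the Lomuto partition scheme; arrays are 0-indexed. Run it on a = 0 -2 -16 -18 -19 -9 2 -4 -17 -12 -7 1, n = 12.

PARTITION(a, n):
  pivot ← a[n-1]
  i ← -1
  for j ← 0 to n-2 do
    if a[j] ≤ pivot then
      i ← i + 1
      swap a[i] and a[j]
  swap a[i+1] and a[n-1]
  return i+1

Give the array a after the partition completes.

0 -2 -16 -18 -19 -9 -4 -17 -12 -7 1 2

pivot=1, i=-1
j=0: 0≤1, i=0, swap(0,0) ⇒ 0 -2 -16 -18 -19 -9 2 -4 -17 -12 -7 1
j=1: -2≤1, i=1, swap(1,1) ⇒ 0 -2 -16 -18 -19 -9 2 -4 -17 -12 -7 1
j=2: -16≤1, i=2, swap(2,2) ⇒ 0 -2 -16 -18 -19 -9 2 -4 -17 -12 -7 1
j=3: -18≤1, i=3, swap(3,3) ⇒ 0 -2 -16 -18 -19 -9 2 -4 -17 -12 -7 1
j=4: -19≤1, i=4, swap(4,4) ⇒ 0 -2 -16 -18 -19 -9 2 -4 -17 -12 -7 1
j=5: -9≤1, i=5, swap(5,5) ⇒ 0 -2 -16 -18 -19 -9 2 -4 -17 -12 -7 1
j=6: 2>1, skip
j=7: -4≤1, i=6, swap(6,7) ⇒ 0 -2 -16 -18 -19 -9 -4 2 -17 -12 -7 1
j=8: -17≤1, i=7, swap(7,8) ⇒ 0 -2 -16 -18 -19 -9 -4 -17 2 -12 -7 1
j=9: -12≤1, i=8, swap(8,9) ⇒ 0 -2 -16 -18 -19 -9 -4 -17 -12 2 -7 1
j=10: -7≤1, i=9, swap(9,10) ⇒ 0 -2 -16 -18 -19 -9 -4 -17 -12 -7 2 1
swap(10,11) ⇒ 0 -2 -16 -18 -19 -9 -4 -17 -12 -7 1 2; return 10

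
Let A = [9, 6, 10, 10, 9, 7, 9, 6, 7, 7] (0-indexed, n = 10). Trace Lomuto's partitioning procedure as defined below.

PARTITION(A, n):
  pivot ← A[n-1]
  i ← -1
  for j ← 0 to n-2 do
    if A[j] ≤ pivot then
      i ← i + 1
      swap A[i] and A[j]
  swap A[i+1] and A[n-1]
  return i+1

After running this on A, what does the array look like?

pivot = A[9] = 7; i = -1
j=0: A[0]=9 > 7 → no swap
j=1: A[1]=6 ≤ 7 → i=0, swap A[0],A[1] → [6, 9, 10, 10, 9, 7, 9, 6, 7, 7]
j=2: A[2]=10 > 7 → no swap
j=3: A[3]=10 > 7 → no swap
j=4: A[4]=9 > 7 → no swap
j=5: A[5]=7 ≤ 7 → i=1, swap A[1],A[5] → [6, 7, 10, 10, 9, 9, 9, 6, 7, 7]
j=6: A[6]=9 > 7 → no swap
j=7: A[7]=6 ≤ 7 → i=2, swap A[2],A[7] → [6, 7, 6, 10, 9, 9, 9, 10, 7, 7]
j=8: A[8]=7 ≤ 7 → i=3, swap A[3],A[8] → [6, 7, 6, 7, 9, 9, 9, 10, 10, 7]
final swap A[4],A[9] → [6, 7, 6, 7, 7, 9, 9, 10, 10, 9]; return 4

[6, 7, 6, 7, 7, 9, 9, 10, 10, 9]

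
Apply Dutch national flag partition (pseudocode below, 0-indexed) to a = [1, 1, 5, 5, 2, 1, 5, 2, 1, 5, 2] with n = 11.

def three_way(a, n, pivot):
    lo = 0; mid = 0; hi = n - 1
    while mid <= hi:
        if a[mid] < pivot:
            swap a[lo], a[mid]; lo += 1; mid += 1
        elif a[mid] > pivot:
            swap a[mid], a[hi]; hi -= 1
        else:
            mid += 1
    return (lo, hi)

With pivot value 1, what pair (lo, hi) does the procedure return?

pivot = 1; lo=0, mid=0, hi=10
a[mid]=1=1: mid=1
a[mid]=1=1: mid=2
a[mid]=5>1: swap a[2],a[10]; hi=9 → [1, 1, 2, 5, 2, 1, 5, 2, 1, 5, 5]
a[mid]=2>1: swap a[2],a[9]; hi=8 → [1, 1, 5, 5, 2, 1, 5, 2, 1, 2, 5]
a[mid]=5>1: swap a[2],a[8]; hi=7 → [1, 1, 1, 5, 2, 1, 5, 2, 5, 2, 5]
a[mid]=1=1: mid=3
a[mid]=5>1: swap a[3],a[7]; hi=6 → [1, 1, 1, 2, 2, 1, 5, 5, 5, 2, 5]
a[mid]=2>1: swap a[3],a[6]; hi=5 → [1, 1, 1, 5, 2, 1, 2, 5, 5, 2, 5]
a[mid]=5>1: swap a[3],a[5]; hi=4 → [1, 1, 1, 1, 2, 5, 2, 5, 5, 2, 5]
a[mid]=1=1: mid=4
a[mid]=2>1: swap a[4],a[4]; hi=3 → [1, 1, 1, 1, 2, 5, 2, 5, 5, 2, 5]
end: lo=0, hi=3; a = [1, 1, 1, 1, 2, 5, 2, 5, 5, 2, 5]

(0, 3)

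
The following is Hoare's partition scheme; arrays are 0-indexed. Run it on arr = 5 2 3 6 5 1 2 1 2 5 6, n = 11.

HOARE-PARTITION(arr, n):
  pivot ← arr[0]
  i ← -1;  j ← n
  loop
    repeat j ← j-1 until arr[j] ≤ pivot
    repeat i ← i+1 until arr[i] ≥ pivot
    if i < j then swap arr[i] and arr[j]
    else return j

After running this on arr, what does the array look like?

5 2 3 2 1 1 2 5 6 5 6

pivot=5
j stops at 9 (5), i stops at 0 (5); swap ⇒ 5 2 3 6 5 1 2 1 2 5 6
j stops at 8 (2), i stops at 3 (6); swap ⇒ 5 2 3 2 5 1 2 1 6 5 6
j stops at 7 (1), i stops at 4 (5); swap ⇒ 5 2 3 2 1 1 2 5 6 5 6
j stops at 6, i stops at 7; i≥j ⇒ return 6. arr=5 2 3 2 1 1 2 5 6 5 6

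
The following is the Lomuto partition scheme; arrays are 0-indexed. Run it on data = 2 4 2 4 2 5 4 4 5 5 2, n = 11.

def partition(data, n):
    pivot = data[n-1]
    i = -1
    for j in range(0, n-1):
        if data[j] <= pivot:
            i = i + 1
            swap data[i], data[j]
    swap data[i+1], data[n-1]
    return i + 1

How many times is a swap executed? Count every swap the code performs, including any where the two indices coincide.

4

pivot = data[10] = 2; i = -1
j=0: data[0]=2 ≤ 2 → i=0, swap data[0],data[0] (no change) → 2 4 2 4 2 5 4 4 5 5 2
j=1: data[1]=4 > 2 → no swap
j=2: data[2]=2 ≤ 2 → i=1, swap data[1],data[2] → 2 2 4 4 2 5 4 4 5 5 2
j=3: data[3]=4 > 2 → no swap
j=4: data[4]=2 ≤ 2 → i=2, swap data[2],data[4] → 2 2 2 4 4 5 4 4 5 5 2
j=5: data[5]=5 > 2 → no swap
j=6: data[6]=4 > 2 → no swap
j=7: data[7]=4 > 2 → no swap
j=8: data[8]=5 > 2 → no swap
j=9: data[9]=5 > 2 → no swap
final swap data[3],data[10] → 2 2 2 2 4 5 4 4 5 5 4; return 3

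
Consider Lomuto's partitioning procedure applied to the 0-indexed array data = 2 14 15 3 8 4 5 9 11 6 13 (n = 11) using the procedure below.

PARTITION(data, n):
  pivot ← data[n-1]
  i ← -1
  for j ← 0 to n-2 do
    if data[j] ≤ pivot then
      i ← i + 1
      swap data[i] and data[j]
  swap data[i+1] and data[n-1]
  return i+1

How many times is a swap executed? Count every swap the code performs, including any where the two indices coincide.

pivot = data[10] = 13; i = -1
j=0: data[0]=2 ≤ 13 → i=0, swap data[0],data[0] (no change) → 2 14 15 3 8 4 5 9 11 6 13
j=1: data[1]=14 > 13 → no swap
j=2: data[2]=15 > 13 → no swap
j=3: data[3]=3 ≤ 13 → i=1, swap data[1],data[3] → 2 3 15 14 8 4 5 9 11 6 13
j=4: data[4]=8 ≤ 13 → i=2, swap data[2],data[4] → 2 3 8 14 15 4 5 9 11 6 13
j=5: data[5]=4 ≤ 13 → i=3, swap data[3],data[5] → 2 3 8 4 15 14 5 9 11 6 13
j=6: data[6]=5 ≤ 13 → i=4, swap data[4],data[6] → 2 3 8 4 5 14 15 9 11 6 13
j=7: data[7]=9 ≤ 13 → i=5, swap data[5],data[7] → 2 3 8 4 5 9 15 14 11 6 13
j=8: data[8]=11 ≤ 13 → i=6, swap data[6],data[8] → 2 3 8 4 5 9 11 14 15 6 13
j=9: data[9]=6 ≤ 13 → i=7, swap data[7],data[9] → 2 3 8 4 5 9 11 6 15 14 13
final swap data[8],data[10] → 2 3 8 4 5 9 11 6 13 14 15; return 8

9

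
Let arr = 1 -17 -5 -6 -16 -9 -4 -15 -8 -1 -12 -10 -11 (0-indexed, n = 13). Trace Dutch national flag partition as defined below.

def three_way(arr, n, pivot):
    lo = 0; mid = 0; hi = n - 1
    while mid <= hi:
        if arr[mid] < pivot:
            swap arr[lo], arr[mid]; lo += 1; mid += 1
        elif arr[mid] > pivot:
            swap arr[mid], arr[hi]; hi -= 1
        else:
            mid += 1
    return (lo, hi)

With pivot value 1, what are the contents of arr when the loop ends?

-17 -5 -6 -16 -9 -4 -15 -8 -1 -12 -10 -11 1

lo=0 mid=0 hi=12
1=1: mid=1
-17<1: swap(0,1), lo=1 mid=2 ⇒ -17 1 -5 -6 -16 -9 -4 -15 -8 -1 -12 -10 -11
-5<1: swap(1,2), lo=2 mid=3 ⇒ -17 -5 1 -6 -16 -9 -4 -15 -8 -1 -12 -10 -11
-6<1: swap(2,3), lo=3 mid=4 ⇒ -17 -5 -6 1 -16 -9 -4 -15 -8 -1 -12 -10 -11
-16<1: swap(3,4), lo=4 mid=5 ⇒ -17 -5 -6 -16 1 -9 -4 -15 -8 -1 -12 -10 -11
-9<1: swap(4,5), lo=5 mid=6 ⇒ -17 -5 -6 -16 -9 1 -4 -15 -8 -1 -12 -10 -11
-4<1: swap(5,6), lo=6 mid=7 ⇒ -17 -5 -6 -16 -9 -4 1 -15 -8 -1 -12 -10 -11
-15<1: swap(6,7), lo=7 mid=8 ⇒ -17 -5 -6 -16 -9 -4 -15 1 -8 -1 -12 -10 -11
-8<1: swap(7,8), lo=8 mid=9 ⇒ -17 -5 -6 -16 -9 -4 -15 -8 1 -1 -12 -10 -11
-1<1: swap(8,9), lo=9 mid=10 ⇒ -17 -5 -6 -16 -9 -4 -15 -8 -1 1 -12 -10 -11
-12<1: swap(9,10), lo=10 mid=11 ⇒ -17 -5 -6 -16 -9 -4 -15 -8 -1 -12 1 -10 -11
-10<1: swap(10,11), lo=11 mid=12 ⇒ -17 -5 -6 -16 -9 -4 -15 -8 -1 -12 -10 1 -11
-11<1: swap(11,12), lo=12 mid=13 ⇒ -17 -5 -6 -16 -9 -4 -15 -8 -1 -12 -10 -11 1
done. lo=12 hi=12; arr=-17 -5 -6 -16 -9 -4 -15 -8 -1 -12 -10 -11 1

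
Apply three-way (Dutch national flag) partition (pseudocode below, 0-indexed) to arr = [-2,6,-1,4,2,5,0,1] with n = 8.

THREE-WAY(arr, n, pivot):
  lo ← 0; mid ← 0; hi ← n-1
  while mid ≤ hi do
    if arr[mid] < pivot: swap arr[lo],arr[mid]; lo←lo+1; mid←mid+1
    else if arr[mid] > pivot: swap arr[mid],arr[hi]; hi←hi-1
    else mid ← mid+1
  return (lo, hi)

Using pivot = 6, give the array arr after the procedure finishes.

[-2,-1,4,2,5,0,1,6]

lo=0 mid=0 hi=7
-2<6: swap(0,0), lo=1 mid=1 ⇒ [-2,6,-1,4,2,5,0,1]
6=6: mid=2
-1<6: swap(1,2), lo=2 mid=3 ⇒ [-2,-1,6,4,2,5,0,1]
4<6: swap(2,3), lo=3 mid=4 ⇒ [-2,-1,4,6,2,5,0,1]
2<6: swap(3,4), lo=4 mid=5 ⇒ [-2,-1,4,2,6,5,0,1]
5<6: swap(4,5), lo=5 mid=6 ⇒ [-2,-1,4,2,5,6,0,1]
0<6: swap(5,6), lo=6 mid=7 ⇒ [-2,-1,4,2,5,0,6,1]
1<6: swap(6,7), lo=7 mid=8 ⇒ [-2,-1,4,2,5,0,1,6]
done. lo=7 hi=7; arr=[-2,-1,4,2,5,0,1,6]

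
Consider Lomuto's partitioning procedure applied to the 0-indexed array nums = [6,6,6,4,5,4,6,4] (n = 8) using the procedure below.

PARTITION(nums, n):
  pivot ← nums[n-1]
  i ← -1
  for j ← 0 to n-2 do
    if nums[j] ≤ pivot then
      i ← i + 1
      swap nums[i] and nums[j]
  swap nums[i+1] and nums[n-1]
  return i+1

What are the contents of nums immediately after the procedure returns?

[4,4,4,6,5,6,6,6]

pivot = nums[7] = 4; i = -1
j=0: nums[0]=6 > 4 → no swap
j=1: nums[1]=6 > 4 → no swap
j=2: nums[2]=6 > 4 → no swap
j=3: nums[3]=4 ≤ 4 → i=0, swap nums[0],nums[3] → [4,6,6,6,5,4,6,4]
j=4: nums[4]=5 > 4 → no swap
j=5: nums[5]=4 ≤ 4 → i=1, swap nums[1],nums[5] → [4,4,6,6,5,6,6,4]
j=6: nums[6]=6 > 4 → no swap
final swap nums[2],nums[7] → [4,4,4,6,5,6,6,6]; return 2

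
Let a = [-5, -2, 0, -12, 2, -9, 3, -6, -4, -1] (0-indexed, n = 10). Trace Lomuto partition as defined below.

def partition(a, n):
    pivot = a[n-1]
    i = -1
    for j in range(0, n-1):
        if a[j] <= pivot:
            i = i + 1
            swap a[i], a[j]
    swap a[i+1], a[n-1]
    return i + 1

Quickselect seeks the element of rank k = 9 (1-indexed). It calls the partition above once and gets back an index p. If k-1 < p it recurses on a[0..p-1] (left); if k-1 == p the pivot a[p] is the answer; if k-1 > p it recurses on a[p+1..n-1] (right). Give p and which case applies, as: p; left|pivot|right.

pivot=-1, i=-1
j=0: -5≤-1, i=0, swap(0,0) ⇒ [-5, -2, 0, -12, 2, -9, 3, -6, -4, -1]
j=1: -2≤-1, i=1, swap(1,1) ⇒ [-5, -2, 0, -12, 2, -9, 3, -6, -4, -1]
j=2: 0>-1, skip
j=3: -12≤-1, i=2, swap(2,3) ⇒ [-5, -2, -12, 0, 2, -9, 3, -6, -4, -1]
j=4: 2>-1, skip
j=5: -9≤-1, i=3, swap(3,5) ⇒ [-5, -2, -12, -9, 2, 0, 3, -6, -4, -1]
j=6: 3>-1, skip
j=7: -6≤-1, i=4, swap(4,7) ⇒ [-5, -2, -12, -9, -6, 0, 3, 2, -4, -1]
j=8: -4≤-1, i=5, swap(5,8) ⇒ [-5, -2, -12, -9, -6, -4, 3, 2, 0, -1]
swap(6,9) ⇒ [-5, -2, -12, -9, -6, -4, -1, 2, 0, 3]; return 6
p = 6; k-1 = 8 > 6 ⇒ right

6; right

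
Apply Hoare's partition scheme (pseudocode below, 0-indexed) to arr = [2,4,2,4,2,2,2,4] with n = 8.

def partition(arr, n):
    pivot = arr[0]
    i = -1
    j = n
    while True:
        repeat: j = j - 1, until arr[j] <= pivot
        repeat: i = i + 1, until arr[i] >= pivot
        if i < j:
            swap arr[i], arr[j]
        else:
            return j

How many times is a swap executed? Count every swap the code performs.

3

pivot = arr[0] = 2; i = -1, j = 8
j→6 (arr[6]=2≤2), i→0 (arr[0]=2≥2); i<j, swap → [2,4,2,4,2,2,2,4]
j→5 (arr[5]=2≤2), i→1 (arr[1]=4≥2); i<j, swap → [2,2,2,4,2,4,2,4]
j→4 (arr[4]=2≤2), i→2 (arr[2]=2≥2); i<j, swap → [2,2,2,4,2,4,2,4]
j→2, i→3; i≥j, return j=2. arr = [2,2,2,4,2,4,2,4]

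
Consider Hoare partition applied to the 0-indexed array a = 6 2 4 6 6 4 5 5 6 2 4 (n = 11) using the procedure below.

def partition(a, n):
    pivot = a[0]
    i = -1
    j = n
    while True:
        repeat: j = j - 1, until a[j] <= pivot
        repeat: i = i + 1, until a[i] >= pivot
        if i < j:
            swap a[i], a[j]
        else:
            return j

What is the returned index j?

pivot=6
j stops at 10 (4), i stops at 0 (6); swap ⇒ 4 2 4 6 6 4 5 5 6 2 6
j stops at 9 (2), i stops at 3 (6); swap ⇒ 4 2 4 2 6 4 5 5 6 6 6
j stops at 8 (6), i stops at 4 (6); swap ⇒ 4 2 4 2 6 4 5 5 6 6 6
j stops at 7, i stops at 8; i≥j ⇒ return 7. a=4 2 4 2 6 4 5 5 6 6 6

7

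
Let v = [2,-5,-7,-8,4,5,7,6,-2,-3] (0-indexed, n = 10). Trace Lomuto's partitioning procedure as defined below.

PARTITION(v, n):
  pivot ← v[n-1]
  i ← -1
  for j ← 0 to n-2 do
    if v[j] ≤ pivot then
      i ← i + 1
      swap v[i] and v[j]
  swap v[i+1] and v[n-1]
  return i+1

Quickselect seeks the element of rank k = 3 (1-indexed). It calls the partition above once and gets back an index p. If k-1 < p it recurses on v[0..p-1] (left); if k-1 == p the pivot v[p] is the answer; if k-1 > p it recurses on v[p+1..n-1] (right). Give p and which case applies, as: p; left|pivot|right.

pivot = v[9] = -3; i = -1
j=0: v[0]=2 > -3 → no swap
j=1: v[1]=-5 ≤ -3 → i=0, swap v[0],v[1] → [-5,2,-7,-8,4,5,7,6,-2,-3]
j=2: v[2]=-7 ≤ -3 → i=1, swap v[1],v[2] → [-5,-7,2,-8,4,5,7,6,-2,-3]
j=3: v[3]=-8 ≤ -3 → i=2, swap v[2],v[3] → [-5,-7,-8,2,4,5,7,6,-2,-3]
j=4: v[4]=4 > -3 → no swap
j=5: v[5]=5 > -3 → no swap
j=6: v[6]=7 > -3 → no swap
j=7: v[7]=6 > -3 → no swap
j=8: v[8]=-2 > -3 → no swap
final swap v[3],v[9] → [-5,-7,-8,-3,4,5,7,6,-2,2]; return 3
p = 3; k-1 = 2 < 3 ⇒ left

3; left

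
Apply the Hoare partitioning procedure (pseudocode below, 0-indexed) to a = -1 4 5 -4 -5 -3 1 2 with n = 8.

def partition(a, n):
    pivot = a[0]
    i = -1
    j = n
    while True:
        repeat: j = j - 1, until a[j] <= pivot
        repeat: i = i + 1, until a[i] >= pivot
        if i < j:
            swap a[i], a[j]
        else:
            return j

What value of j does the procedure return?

2

pivot = a[0] = -1; i = -1, j = 8
j→5 (a[5]=-3≤-1), i→0 (a[0]=-1≥-1); i<j, swap → -3 4 5 -4 -5 -1 1 2
j→4 (a[4]=-5≤-1), i→1 (a[1]=4≥-1); i<j, swap → -3 -5 5 -4 4 -1 1 2
j→3 (a[3]=-4≤-1), i→2 (a[2]=5≥-1); i<j, swap → -3 -5 -4 5 4 -1 1 2
j→2, i→3; i≥j, return j=2. a = -3 -5 -4 5 4 -1 1 2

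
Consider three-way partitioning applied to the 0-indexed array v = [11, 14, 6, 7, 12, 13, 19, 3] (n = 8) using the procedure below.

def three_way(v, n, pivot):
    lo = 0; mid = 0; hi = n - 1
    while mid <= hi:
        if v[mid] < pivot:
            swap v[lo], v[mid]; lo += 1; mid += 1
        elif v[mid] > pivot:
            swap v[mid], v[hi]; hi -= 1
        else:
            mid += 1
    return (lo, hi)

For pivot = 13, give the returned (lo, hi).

(5, 5)

lo=0 mid=0 hi=7
11<13: swap(0,0), lo=1 mid=1 ⇒ [11, 14, 6, 7, 12, 13, 19, 3]
14>13: swap(1,7), hi=6 ⇒ [11, 3, 6, 7, 12, 13, 19, 14]
3<13: swap(1,1), lo=2 mid=2 ⇒ [11, 3, 6, 7, 12, 13, 19, 14]
6<13: swap(2,2), lo=3 mid=3 ⇒ [11, 3, 6, 7, 12, 13, 19, 14]
7<13: swap(3,3), lo=4 mid=4 ⇒ [11, 3, 6, 7, 12, 13, 19, 14]
12<13: swap(4,4), lo=5 mid=5 ⇒ [11, 3, 6, 7, 12, 13, 19, 14]
13=13: mid=6
19>13: swap(6,6), hi=5 ⇒ [11, 3, 6, 7, 12, 13, 19, 14]
done. lo=5 hi=5; v=[11, 3, 6, 7, 12, 13, 19, 14]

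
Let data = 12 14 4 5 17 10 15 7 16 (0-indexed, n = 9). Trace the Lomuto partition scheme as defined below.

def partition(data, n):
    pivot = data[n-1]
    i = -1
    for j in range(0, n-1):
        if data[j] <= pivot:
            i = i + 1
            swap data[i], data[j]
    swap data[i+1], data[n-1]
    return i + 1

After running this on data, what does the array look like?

12 14 4 5 10 15 7 16 17

pivot=16, i=-1
j=0: 12≤16, i=0, swap(0,0) ⇒ 12 14 4 5 17 10 15 7 16
j=1: 14≤16, i=1, swap(1,1) ⇒ 12 14 4 5 17 10 15 7 16
j=2: 4≤16, i=2, swap(2,2) ⇒ 12 14 4 5 17 10 15 7 16
j=3: 5≤16, i=3, swap(3,3) ⇒ 12 14 4 5 17 10 15 7 16
j=4: 17>16, skip
j=5: 10≤16, i=4, swap(4,5) ⇒ 12 14 4 5 10 17 15 7 16
j=6: 15≤16, i=5, swap(5,6) ⇒ 12 14 4 5 10 15 17 7 16
j=7: 7≤16, i=6, swap(6,7) ⇒ 12 14 4 5 10 15 7 17 16
swap(7,8) ⇒ 12 14 4 5 10 15 7 16 17; return 7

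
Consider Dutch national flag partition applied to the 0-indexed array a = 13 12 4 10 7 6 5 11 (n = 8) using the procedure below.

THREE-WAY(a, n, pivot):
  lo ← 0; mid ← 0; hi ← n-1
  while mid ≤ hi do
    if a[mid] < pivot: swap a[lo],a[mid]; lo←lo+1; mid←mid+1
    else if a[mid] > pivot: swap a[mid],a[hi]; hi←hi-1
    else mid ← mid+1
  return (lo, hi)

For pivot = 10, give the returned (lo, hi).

pivot = 10; lo=0, mid=0, hi=7
a[mid]=13>10: swap a[0],a[7]; hi=6 → 11 12 4 10 7 6 5 13
a[mid]=11>10: swap a[0],a[6]; hi=5 → 5 12 4 10 7 6 11 13
a[mid]=5<10: swap a[0],a[0]; lo=1,mid=1 → 5 12 4 10 7 6 11 13
a[mid]=12>10: swap a[1],a[5]; hi=4 → 5 6 4 10 7 12 11 13
a[mid]=6<10: swap a[1],a[1]; lo=2,mid=2 → 5 6 4 10 7 12 11 13
a[mid]=4<10: swap a[2],a[2]; lo=3,mid=3 → 5 6 4 10 7 12 11 13
a[mid]=10=10: mid=4
a[mid]=7<10: swap a[3],a[4]; lo=4,mid=5 → 5 6 4 7 10 12 11 13
end: lo=4, hi=4; a = 5 6 4 7 10 12 11 13

(4, 4)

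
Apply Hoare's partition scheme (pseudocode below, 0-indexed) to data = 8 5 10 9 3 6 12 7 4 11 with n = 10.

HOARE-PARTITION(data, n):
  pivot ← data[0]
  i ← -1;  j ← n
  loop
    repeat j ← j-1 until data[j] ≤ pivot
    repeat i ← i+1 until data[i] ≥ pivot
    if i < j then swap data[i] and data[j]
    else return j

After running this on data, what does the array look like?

pivot=8
j stops at 8 (4), i stops at 0 (8); swap ⇒ 4 5 10 9 3 6 12 7 8 11
j stops at 7 (7), i stops at 2 (10); swap ⇒ 4 5 7 9 3 6 12 10 8 11
j stops at 5 (6), i stops at 3 (9); swap ⇒ 4 5 7 6 3 9 12 10 8 11
j stops at 4, i stops at 5; i≥j ⇒ return 4. data=4 5 7 6 3 9 12 10 8 11

4 5 7 6 3 9 12 10 8 11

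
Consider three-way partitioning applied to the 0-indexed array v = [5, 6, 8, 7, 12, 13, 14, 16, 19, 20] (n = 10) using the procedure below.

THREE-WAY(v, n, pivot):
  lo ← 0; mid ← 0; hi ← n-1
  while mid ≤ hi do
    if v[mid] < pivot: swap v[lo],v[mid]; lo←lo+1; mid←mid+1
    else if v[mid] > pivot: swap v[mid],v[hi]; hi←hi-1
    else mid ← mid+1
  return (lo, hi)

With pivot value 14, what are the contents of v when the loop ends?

[5, 6, 8, 7, 12, 13, 14, 19, 20, 16]

lo=0 mid=0 hi=9
5<14: swap(0,0), lo=1 mid=1 ⇒ [5, 6, 8, 7, 12, 13, 14, 16, 19, 20]
6<14: swap(1,1), lo=2 mid=2 ⇒ [5, 6, 8, 7, 12, 13, 14, 16, 19, 20]
8<14: swap(2,2), lo=3 mid=3 ⇒ [5, 6, 8, 7, 12, 13, 14, 16, 19, 20]
7<14: swap(3,3), lo=4 mid=4 ⇒ [5, 6, 8, 7, 12, 13, 14, 16, 19, 20]
12<14: swap(4,4), lo=5 mid=5 ⇒ [5, 6, 8, 7, 12, 13, 14, 16, 19, 20]
13<14: swap(5,5), lo=6 mid=6 ⇒ [5, 6, 8, 7, 12, 13, 14, 16, 19, 20]
14=14: mid=7
16>14: swap(7,9), hi=8 ⇒ [5, 6, 8, 7, 12, 13, 14, 20, 19, 16]
20>14: swap(7,8), hi=7 ⇒ [5, 6, 8, 7, 12, 13, 14, 19, 20, 16]
19>14: swap(7,7), hi=6 ⇒ [5, 6, 8, 7, 12, 13, 14, 19, 20, 16]
done. lo=6 hi=6; v=[5, 6, 8, 7, 12, 13, 14, 19, 20, 16]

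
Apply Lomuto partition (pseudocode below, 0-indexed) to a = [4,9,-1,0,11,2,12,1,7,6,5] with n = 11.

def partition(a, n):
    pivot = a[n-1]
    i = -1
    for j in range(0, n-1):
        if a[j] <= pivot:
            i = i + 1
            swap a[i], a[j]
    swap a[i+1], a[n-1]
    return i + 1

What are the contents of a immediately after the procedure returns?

pivot = a[10] = 5; i = -1
j=0: a[0]=4 ≤ 5 → i=0, swap a[0],a[0] (no change) → [4,9,-1,0,11,2,12,1,7,6,5]
j=1: a[1]=9 > 5 → no swap
j=2: a[2]=-1 ≤ 5 → i=1, swap a[1],a[2] → [4,-1,9,0,11,2,12,1,7,6,5]
j=3: a[3]=0 ≤ 5 → i=2, swap a[2],a[3] → [4,-1,0,9,11,2,12,1,7,6,5]
j=4: a[4]=11 > 5 → no swap
j=5: a[5]=2 ≤ 5 → i=3, swap a[3],a[5] → [4,-1,0,2,11,9,12,1,7,6,5]
j=6: a[6]=12 > 5 → no swap
j=7: a[7]=1 ≤ 5 → i=4, swap a[4],a[7] → [4,-1,0,2,1,9,12,11,7,6,5]
j=8: a[8]=7 > 5 → no swap
j=9: a[9]=6 > 5 → no swap
final swap a[5],a[10] → [4,-1,0,2,1,5,12,11,7,6,9]; return 5

[4,-1,0,2,1,5,12,11,7,6,9]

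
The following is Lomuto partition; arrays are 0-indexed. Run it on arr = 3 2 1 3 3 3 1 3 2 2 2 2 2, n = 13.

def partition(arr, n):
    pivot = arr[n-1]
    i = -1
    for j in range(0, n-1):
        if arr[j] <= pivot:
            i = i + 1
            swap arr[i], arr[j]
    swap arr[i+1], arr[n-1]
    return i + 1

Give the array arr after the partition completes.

2 1 1 2 2 2 2 2 3 3 3 3 3

pivot=2, i=-1
j=0: 3>2, skip
j=1: 2≤2, i=0, swap(0,1) ⇒ 2 3 1 3 3 3 1 3 2 2 2 2 2
j=2: 1≤2, i=1, swap(1,2) ⇒ 2 1 3 3 3 3 1 3 2 2 2 2 2
j=3: 3>2, skip
j=4: 3>2, skip
j=5: 3>2, skip
j=6: 1≤2, i=2, swap(2,6) ⇒ 2 1 1 3 3 3 3 3 2 2 2 2 2
j=7: 3>2, skip
j=8: 2≤2, i=3, swap(3,8) ⇒ 2 1 1 2 3 3 3 3 3 2 2 2 2
j=9: 2≤2, i=4, swap(4,9) ⇒ 2 1 1 2 2 3 3 3 3 3 2 2 2
j=10: 2≤2, i=5, swap(5,10) ⇒ 2 1 1 2 2 2 3 3 3 3 3 2 2
j=11: 2≤2, i=6, swap(6,11) ⇒ 2 1 1 2 2 2 2 3 3 3 3 3 2
swap(7,12) ⇒ 2 1 1 2 2 2 2 2 3 3 3 3 3; return 7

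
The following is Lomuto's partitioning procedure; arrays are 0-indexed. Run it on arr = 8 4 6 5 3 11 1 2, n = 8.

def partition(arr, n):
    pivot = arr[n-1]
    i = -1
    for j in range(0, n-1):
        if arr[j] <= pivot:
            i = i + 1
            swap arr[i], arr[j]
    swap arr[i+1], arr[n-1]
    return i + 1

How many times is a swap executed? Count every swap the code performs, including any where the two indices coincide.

2

pivot = arr[7] = 2; i = -1
j=0: arr[0]=8 > 2 → no swap
j=1: arr[1]=4 > 2 → no swap
j=2: arr[2]=6 > 2 → no swap
j=3: arr[3]=5 > 2 → no swap
j=4: arr[4]=3 > 2 → no swap
j=5: arr[5]=11 > 2 → no swap
j=6: arr[6]=1 ≤ 2 → i=0, swap arr[0],arr[6] → 1 4 6 5 3 11 8 2
final swap arr[1],arr[7] → 1 2 6 5 3 11 8 4; return 1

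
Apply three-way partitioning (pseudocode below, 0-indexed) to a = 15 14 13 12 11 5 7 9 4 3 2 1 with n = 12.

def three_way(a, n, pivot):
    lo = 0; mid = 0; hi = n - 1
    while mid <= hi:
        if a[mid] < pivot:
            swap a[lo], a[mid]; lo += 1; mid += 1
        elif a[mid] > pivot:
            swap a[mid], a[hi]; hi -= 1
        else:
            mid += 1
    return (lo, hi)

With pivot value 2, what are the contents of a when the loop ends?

1 2 12 11 5 7 9 4 3 13 14 15

lo=0 mid=0 hi=11
15>2: swap(0,11), hi=10 ⇒ 1 14 13 12 11 5 7 9 4 3 2 15
1<2: swap(0,0), lo=1 mid=1 ⇒ 1 14 13 12 11 5 7 9 4 3 2 15
14>2: swap(1,10), hi=9 ⇒ 1 2 13 12 11 5 7 9 4 3 14 15
2=2: mid=2
13>2: swap(2,9), hi=8 ⇒ 1 2 3 12 11 5 7 9 4 13 14 15
3>2: swap(2,8), hi=7 ⇒ 1 2 4 12 11 5 7 9 3 13 14 15
4>2: swap(2,7), hi=6 ⇒ 1 2 9 12 11 5 7 4 3 13 14 15
9>2: swap(2,6), hi=5 ⇒ 1 2 7 12 11 5 9 4 3 13 14 15
7>2: swap(2,5), hi=4 ⇒ 1 2 5 12 11 7 9 4 3 13 14 15
5>2: swap(2,4), hi=3 ⇒ 1 2 11 12 5 7 9 4 3 13 14 15
11>2: swap(2,3), hi=2 ⇒ 1 2 12 11 5 7 9 4 3 13 14 15
12>2: swap(2,2), hi=1 ⇒ 1 2 12 11 5 7 9 4 3 13 14 15
done. lo=1 hi=1; a=1 2 12 11 5 7 9 4 3 13 14 15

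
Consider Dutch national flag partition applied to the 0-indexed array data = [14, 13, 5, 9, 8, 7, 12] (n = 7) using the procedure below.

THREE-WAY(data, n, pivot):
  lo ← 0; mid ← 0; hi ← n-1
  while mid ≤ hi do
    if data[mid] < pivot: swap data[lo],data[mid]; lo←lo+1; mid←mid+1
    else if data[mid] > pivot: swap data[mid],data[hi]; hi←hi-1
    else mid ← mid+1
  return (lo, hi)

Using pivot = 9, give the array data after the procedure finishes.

pivot = 9; lo=0, mid=0, hi=6
data[mid]=14>9: swap data[0],data[6]; hi=5 → [12, 13, 5, 9, 8, 7, 14]
data[mid]=12>9: swap data[0],data[5]; hi=4 → [7, 13, 5, 9, 8, 12, 14]
data[mid]=7<9: swap data[0],data[0]; lo=1,mid=1 → [7, 13, 5, 9, 8, 12, 14]
data[mid]=13>9: swap data[1],data[4]; hi=3 → [7, 8, 5, 9, 13, 12, 14]
data[mid]=8<9: swap data[1],data[1]; lo=2,mid=2 → [7, 8, 5, 9, 13, 12, 14]
data[mid]=5<9: swap data[2],data[2]; lo=3,mid=3 → [7, 8, 5, 9, 13, 12, 14]
data[mid]=9=9: mid=4
end: lo=3, hi=3; data = [7, 8, 5, 9, 13, 12, 14]

[7, 8, 5, 9, 13, 12, 14]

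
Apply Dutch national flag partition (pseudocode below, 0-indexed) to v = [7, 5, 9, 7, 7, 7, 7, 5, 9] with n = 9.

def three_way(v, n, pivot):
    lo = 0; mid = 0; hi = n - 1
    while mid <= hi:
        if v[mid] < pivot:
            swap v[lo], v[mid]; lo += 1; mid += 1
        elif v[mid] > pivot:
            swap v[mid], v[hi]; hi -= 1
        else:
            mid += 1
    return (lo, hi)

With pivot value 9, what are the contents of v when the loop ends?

[7, 5, 7, 7, 7, 7, 5, 9, 9]

lo=0 mid=0 hi=8
7<9: swap(0,0), lo=1 mid=1 ⇒ [7, 5, 9, 7, 7, 7, 7, 5, 9]
5<9: swap(1,1), lo=2 mid=2 ⇒ [7, 5, 9, 7, 7, 7, 7, 5, 9]
9=9: mid=3
7<9: swap(2,3), lo=3 mid=4 ⇒ [7, 5, 7, 9, 7, 7, 7, 5, 9]
7<9: swap(3,4), lo=4 mid=5 ⇒ [7, 5, 7, 7, 9, 7, 7, 5, 9]
7<9: swap(4,5), lo=5 mid=6 ⇒ [7, 5, 7, 7, 7, 9, 7, 5, 9]
7<9: swap(5,6), lo=6 mid=7 ⇒ [7, 5, 7, 7, 7, 7, 9, 5, 9]
5<9: swap(6,7), lo=7 mid=8 ⇒ [7, 5, 7, 7, 7, 7, 5, 9, 9]
9=9: mid=9
done. lo=7 hi=8; v=[7, 5, 7, 7, 7, 7, 5, 9, 9]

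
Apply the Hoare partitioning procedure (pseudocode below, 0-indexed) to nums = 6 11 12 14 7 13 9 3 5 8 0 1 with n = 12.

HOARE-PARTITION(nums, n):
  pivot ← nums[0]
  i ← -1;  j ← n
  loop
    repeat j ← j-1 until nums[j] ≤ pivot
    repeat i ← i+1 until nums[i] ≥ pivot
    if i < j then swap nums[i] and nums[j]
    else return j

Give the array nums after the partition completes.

pivot = nums[0] = 6; i = -1, j = 12
j→11 (nums[11]=1≤6), i→0 (nums[0]=6≥6); i<j, swap → 1 11 12 14 7 13 9 3 5 8 0 6
j→10 (nums[10]=0≤6), i→1 (nums[1]=11≥6); i<j, swap → 1 0 12 14 7 13 9 3 5 8 11 6
j→8 (nums[8]=5≤6), i→2 (nums[2]=12≥6); i<j, swap → 1 0 5 14 7 13 9 3 12 8 11 6
j→7 (nums[7]=3≤6), i→3 (nums[3]=14≥6); i<j, swap → 1 0 5 3 7 13 9 14 12 8 11 6
j→3, i→4; i≥j, return j=3. nums = 1 0 5 3 7 13 9 14 12 8 11 6

1 0 5 3 7 13 9 14 12 8 11 6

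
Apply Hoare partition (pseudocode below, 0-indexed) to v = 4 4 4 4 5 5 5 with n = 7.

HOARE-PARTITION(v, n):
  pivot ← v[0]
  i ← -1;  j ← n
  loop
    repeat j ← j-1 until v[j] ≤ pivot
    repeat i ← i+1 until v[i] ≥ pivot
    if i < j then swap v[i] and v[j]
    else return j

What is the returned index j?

1

pivot = v[0] = 4; i = -1, j = 7
j→3 (v[3]=4≤4), i→0 (v[0]=4≥4); i<j, swap → 4 4 4 4 5 5 5
j→2 (v[2]=4≤4), i→1 (v[1]=4≥4); i<j, swap → 4 4 4 4 5 5 5
j→1, i→2; i≥j, return j=1. v = 4 4 4 4 5 5 5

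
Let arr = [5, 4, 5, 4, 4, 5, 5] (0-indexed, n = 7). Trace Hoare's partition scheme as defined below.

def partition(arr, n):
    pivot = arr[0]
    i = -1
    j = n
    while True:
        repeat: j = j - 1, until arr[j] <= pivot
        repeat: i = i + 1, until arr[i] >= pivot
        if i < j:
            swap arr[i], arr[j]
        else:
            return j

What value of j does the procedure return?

pivot=5
j stops at 6 (5), i stops at 0 (5); swap ⇒ [5, 4, 5, 4, 4, 5, 5]
j stops at 5 (5), i stops at 2 (5); swap ⇒ [5, 4, 5, 4, 4, 5, 5]
j stops at 4, i stops at 5; i≥j ⇒ return 4. arr=[5, 4, 5, 4, 4, 5, 5]

4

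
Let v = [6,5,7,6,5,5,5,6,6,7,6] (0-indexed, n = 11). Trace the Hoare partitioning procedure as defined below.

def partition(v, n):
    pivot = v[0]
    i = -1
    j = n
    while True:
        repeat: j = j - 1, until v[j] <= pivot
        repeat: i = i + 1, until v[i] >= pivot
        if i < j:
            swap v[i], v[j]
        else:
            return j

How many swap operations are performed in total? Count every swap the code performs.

pivot = v[0] = 6; i = -1, j = 11
j→10 (v[10]=6≤6), i→0 (v[0]=6≥6); i<j, swap → [6,5,7,6,5,5,5,6,6,7,6]
j→8 (v[8]=6≤6), i→2 (v[2]=7≥6); i<j, swap → [6,5,6,6,5,5,5,6,7,7,6]
j→7 (v[7]=6≤6), i→3 (v[3]=6≥6); i<j, swap → [6,5,6,6,5,5,5,6,7,7,6]
j→6, i→7; i≥j, return j=6. v = [6,5,6,6,5,5,5,6,7,7,6]

3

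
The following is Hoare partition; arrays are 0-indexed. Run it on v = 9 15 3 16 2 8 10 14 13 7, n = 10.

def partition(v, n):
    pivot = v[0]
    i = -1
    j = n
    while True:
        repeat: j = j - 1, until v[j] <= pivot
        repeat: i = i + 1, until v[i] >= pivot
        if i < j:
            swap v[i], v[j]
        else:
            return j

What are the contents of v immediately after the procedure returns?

7 8 3 2 16 15 10 14 13 9

pivot=9
j stops at 9 (7), i stops at 0 (9); swap ⇒ 7 15 3 16 2 8 10 14 13 9
j stops at 5 (8), i stops at 1 (15); swap ⇒ 7 8 3 16 2 15 10 14 13 9
j stops at 4 (2), i stops at 3 (16); swap ⇒ 7 8 3 2 16 15 10 14 13 9
j stops at 3, i stops at 4; i≥j ⇒ return 3. v=7 8 3 2 16 15 10 14 13 9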